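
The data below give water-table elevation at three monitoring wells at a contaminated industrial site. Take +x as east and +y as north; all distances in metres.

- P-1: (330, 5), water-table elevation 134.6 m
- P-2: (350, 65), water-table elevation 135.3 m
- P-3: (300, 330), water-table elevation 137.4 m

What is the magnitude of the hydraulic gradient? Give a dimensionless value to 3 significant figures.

With h = a·x + b·y + c and P-1 as origin, the differences give:
  20·a + 60·b = +0.7
  (-30)·a + 325·b = +2.8
Eliminate b (×325 and ×60, subtract): 8300·a = 59.50 → a = ∂h/∂x = +0.007169
Back-substitute: b = ∂h/∂y = +0.009277.
|∇h| = √(0.007169² + 0.009277²) = 0.01172

0.0117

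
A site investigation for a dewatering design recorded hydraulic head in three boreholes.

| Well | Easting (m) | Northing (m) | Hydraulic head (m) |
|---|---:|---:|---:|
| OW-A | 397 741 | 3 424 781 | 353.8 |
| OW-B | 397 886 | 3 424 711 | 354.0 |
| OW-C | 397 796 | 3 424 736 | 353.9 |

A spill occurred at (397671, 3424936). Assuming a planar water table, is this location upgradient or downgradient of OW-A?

Differences from OW-A: to OW-B (Δx, Δy, Δh) = (145, -70, +0.2); to OW-C = (55, -45, +0.1).
Determinant of the coordinate differences = 145·(-45) − 55·(-70) = -2675.
∂h/∂x = [(+0.2)·(-45) − (+0.1)·(-70)] / -2675 = +0.0007477
∂h/∂y = [145·(+0.1) − 55·(+0.2)] / -2675 = -0.001308
Head at (397671, 3424936) = 353.8 + (+0.0007477)·(-70) + (-0.001308)·(155) = 353.54 m.
That is lower than the 353.8 m at OW-A, so the point is downgradient.

downgradient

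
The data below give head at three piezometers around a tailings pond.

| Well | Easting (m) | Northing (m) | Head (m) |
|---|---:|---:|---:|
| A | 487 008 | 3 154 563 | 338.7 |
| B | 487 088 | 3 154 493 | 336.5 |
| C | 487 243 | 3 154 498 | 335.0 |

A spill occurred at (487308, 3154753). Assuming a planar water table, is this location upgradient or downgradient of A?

upgradient

Three-point gradient (reference A): Δ to B = (80, -70, -2.2), Δ to C = (235, -65, -3.7).
∂h/∂x = -0.01031, ∂h/∂y = +0.01964 (det = 11250).
Head at (487308, 3154753) = 338.7 + (-0.01031)·(300) + (+0.01964)·(190) = 339.34 m.
That is higher than the 338.7 m at A, so the point is upgradient.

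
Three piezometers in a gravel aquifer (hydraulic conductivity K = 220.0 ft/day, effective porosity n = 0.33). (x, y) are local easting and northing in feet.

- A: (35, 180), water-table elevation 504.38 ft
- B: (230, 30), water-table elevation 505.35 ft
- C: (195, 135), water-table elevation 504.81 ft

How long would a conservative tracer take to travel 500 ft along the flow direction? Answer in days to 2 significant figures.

With h = a·x + b·y + c and A as origin, the differences give:
  195·a + (-150)·b = +0.97
  160·a + (-45)·b = +0.43
Eliminate b (×(-45) and ×(-150), subtract): 15225·a = 20.850 → a = ∂h/∂x = +0.001369
Back-substitute: b = ∂h/∂y = -0.004686.
|∇h| = √(0.001369² + -0.004686²) = 0.004882
Seepage velocity v = K·i/n = 220.0 × 0.004882 / 0.33 = 3.255 ft/day.
t = 500 / 3.255 = 153.6 days.

150 days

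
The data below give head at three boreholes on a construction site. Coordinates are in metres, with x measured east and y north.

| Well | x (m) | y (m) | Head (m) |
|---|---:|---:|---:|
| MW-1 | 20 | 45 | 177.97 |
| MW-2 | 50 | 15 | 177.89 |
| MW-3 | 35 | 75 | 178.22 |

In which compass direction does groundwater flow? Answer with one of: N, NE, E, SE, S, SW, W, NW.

SW

Three-point gradient (reference MW-1): Δ to MW-2 = (30, -30, -0.08), Δ to MW-3 = (15, 30, +0.25).
∂h/∂x = +0.003778, ∂h/∂y = +0.006444 (det = 1350).
Flow = −∇h = (-0.003778 east, -0.006444 north), which points southwest.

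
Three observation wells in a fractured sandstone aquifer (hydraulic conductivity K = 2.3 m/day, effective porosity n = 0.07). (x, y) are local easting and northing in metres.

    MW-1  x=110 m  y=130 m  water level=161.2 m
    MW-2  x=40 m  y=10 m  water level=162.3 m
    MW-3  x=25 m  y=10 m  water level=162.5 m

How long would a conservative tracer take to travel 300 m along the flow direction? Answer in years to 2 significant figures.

1.9 years

Taking MW-1 as reference: MW-2−MW-1 = (-70, -120, +1.1); MW-3−MW-1 = (-85, -120, +1.3).
Solve a·Δx + b·Δy = Δh: det = (-70)·(-120) − (-85)·(-120) = -1800.
∂h/∂x = [(+1.1)·(-120) − (+1.3)·(-120)] / -1800 = -0.01333
∂h/∂y = [(-70)·(+1.3) − (-85)·(+1.1)] / -1800 = -0.001389
|∇h| = √(-0.01333² + -0.001389²) = 0.0134
Seepage velocity v = K·i/n = 2.3 × 0.0134 / 0.07 = 0.4403 m/day.
t = 300 / 0.4403 = 681.4 days = 1.87 years.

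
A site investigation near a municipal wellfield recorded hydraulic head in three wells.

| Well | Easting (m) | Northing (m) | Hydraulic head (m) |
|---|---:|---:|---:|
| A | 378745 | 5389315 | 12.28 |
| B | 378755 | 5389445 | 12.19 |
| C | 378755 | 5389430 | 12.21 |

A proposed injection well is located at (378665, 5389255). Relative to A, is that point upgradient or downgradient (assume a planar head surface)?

Taking A as reference: B−A = (10, 130, -0.09); C−A = (10, 115, -0.07).
Solve a·Δx + b·Δy = Δh: det = 10·115 − 10·130 = -150.
∂h/∂x = [(-0.09)·115 − (-0.07)·130] / -150 = +0.008333
∂h/∂y = [10·(-0.07) − 10·(-0.09)] / -150 = -0.001333
Head at (378665, 5389255) = 12.28 + (+0.008333)·(-80) + (-0.001333)·(-60) = 11.69 m.
That is lower than the 12.28 m at A, so the point is downgradient.

downgradient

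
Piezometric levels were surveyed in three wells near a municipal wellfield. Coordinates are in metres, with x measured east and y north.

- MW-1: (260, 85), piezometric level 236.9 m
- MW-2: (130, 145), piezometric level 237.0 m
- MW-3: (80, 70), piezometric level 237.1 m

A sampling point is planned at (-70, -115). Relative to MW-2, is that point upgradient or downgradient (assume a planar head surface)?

Taking MW-1 as reference: MW-2−MW-1 = (-130, 60, +0.1); MW-3−MW-1 = (-180, -15, +0.2).
Determinant of the coordinate differences = (-130)·(-15) − (-180)·60 = 12750.
∂h/∂x = [(+0.1)·(-15) − (+0.2)·60] / 12750 = -0.001059
∂h/∂y = [(-130)·(+0.2) − (-180)·(+0.1)] / 12750 = -0.0006275
Head at (-70, -115) = 236.9 + (-0.001059)·(-330) + (-0.0006275)·(-200) = 237.37 m.
That is higher than the 237.0 m at MW-2, so the point is upgradient.

upgradient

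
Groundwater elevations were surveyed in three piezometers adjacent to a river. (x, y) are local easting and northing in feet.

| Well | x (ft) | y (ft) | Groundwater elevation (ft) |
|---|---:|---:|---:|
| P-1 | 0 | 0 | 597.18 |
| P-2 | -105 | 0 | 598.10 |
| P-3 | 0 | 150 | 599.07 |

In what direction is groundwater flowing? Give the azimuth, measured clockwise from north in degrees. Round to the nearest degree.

∂h/∂x = (598.10 − 597.18) / (-105 − 0) = -0.008762
∂h/∂y = (599.07 − 597.18) / (150 − 0) = +0.01260
Flow direction (−∇h) has components (+0.008762 E, -0.01260 N).
Azimuth = atan2(E, N) = atan2(+0.008762, -0.01260) = 145.2° ≈ 145°.

145°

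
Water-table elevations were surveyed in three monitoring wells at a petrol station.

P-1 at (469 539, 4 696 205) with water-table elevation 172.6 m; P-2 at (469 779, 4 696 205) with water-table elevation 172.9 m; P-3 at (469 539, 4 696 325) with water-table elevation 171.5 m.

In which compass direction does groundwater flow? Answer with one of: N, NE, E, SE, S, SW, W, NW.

N

∂h/∂x = (172.9 − 172.6) / (469779 − 469539) = +0.001250
∂h/∂y = (171.5 − 172.6) / (4696325 − 4696205) = -0.009167
Flow = −∇h = (-0.001250 east, +0.009167 north), which points north.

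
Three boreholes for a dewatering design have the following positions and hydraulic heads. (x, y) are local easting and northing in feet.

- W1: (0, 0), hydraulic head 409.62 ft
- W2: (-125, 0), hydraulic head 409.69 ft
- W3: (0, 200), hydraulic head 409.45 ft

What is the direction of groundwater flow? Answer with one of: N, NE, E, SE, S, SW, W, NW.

∂h/∂x = (409.69 − 409.62) / (-125 − 0) = -0.0005600
∂h/∂y = (409.45 − 409.62) / (200 − 0) = -0.0008500
Flow = −∇h = (+0.0005600 east, +0.0008500 north), which points northeast.

NE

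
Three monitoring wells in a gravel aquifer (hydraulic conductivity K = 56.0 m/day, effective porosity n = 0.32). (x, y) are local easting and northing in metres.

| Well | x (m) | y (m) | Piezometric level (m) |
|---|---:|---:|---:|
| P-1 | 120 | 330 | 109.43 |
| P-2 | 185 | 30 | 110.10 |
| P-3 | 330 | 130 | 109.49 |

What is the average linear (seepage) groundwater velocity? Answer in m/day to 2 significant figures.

Differences from P-1: to P-2 (Δx, Δy, Δh) = (65, -300, +0.67); to P-3 = (210, -200, +0.06).
Solve a·Δx + b·Δy = Δh: det = 65·(-200) − 210·(-300) = 50000.
∂h/∂x = [(+0.67)·(-200) − (+0.06)·(-300)] / 50000 = -0.002320
∂h/∂y = [65·(+0.06) − 210·(+0.67)] / 50000 = -0.002736
|∇h| = √(-0.002320² + -0.002736²) = 0.003587
Seepage velocity v = K·i/n = 56.0 × 0.003587 / 0.32 = 0.6277 m/day.

0.63 m/day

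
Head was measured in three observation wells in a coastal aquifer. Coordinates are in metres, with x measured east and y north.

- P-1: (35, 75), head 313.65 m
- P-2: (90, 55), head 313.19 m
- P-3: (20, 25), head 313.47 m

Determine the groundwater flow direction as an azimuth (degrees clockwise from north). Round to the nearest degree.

131°

With h = a·x + b·y + c and P-1 as origin, the differences give:
  55·a + (-20)·b = -0.46
  (-15)·a + (-50)·b = -0.18
Eliminate b (×(-50) and ×(-20), subtract): -3050·a = 19.400 → a = ∂h/∂x = -0.006361
Back-substitute: b = ∂h/∂y = +0.005508.
Flow direction (−∇h) has components (+0.006361 E, -0.005508 N).
Azimuth = atan2(E, N) = atan2(+0.006361, -0.005508) = 130.9° ≈ 131°.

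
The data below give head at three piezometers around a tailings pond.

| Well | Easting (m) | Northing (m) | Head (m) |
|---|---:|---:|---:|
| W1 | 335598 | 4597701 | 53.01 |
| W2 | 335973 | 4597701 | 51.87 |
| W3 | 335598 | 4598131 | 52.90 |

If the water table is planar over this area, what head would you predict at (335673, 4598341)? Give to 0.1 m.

∂h/∂x = (51.87 − 53.01) / (335973 − 335598) = -0.003040
∂h/∂y = (52.90 − 53.01) / (4598131 − 4597701) = -0.0002558
h(335673, 4598341) = 53.01 + (-0.003040)·(75) + (-0.0002558)·(640) = 53.01 -0.228 -0.164 = 52.618 m.

52.6 m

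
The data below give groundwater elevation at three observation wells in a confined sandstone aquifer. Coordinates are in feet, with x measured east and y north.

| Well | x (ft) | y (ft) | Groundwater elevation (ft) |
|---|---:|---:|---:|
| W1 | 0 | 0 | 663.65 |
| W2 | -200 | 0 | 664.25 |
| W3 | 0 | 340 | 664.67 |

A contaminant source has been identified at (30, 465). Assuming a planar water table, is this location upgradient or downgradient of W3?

upgradient

∂h/∂x = (664.25 − 663.65) / (-200 − 0) = -0.003000
∂h/∂y = (664.67 − 663.65) / (340 − 0) = +0.003000
Head at (30, 465) = 663.65 + (-0.003000)·(30) + (+0.003000)·(465) = 664.95 ft.
That is higher than the 664.67 ft at W3, so the point is upgradient.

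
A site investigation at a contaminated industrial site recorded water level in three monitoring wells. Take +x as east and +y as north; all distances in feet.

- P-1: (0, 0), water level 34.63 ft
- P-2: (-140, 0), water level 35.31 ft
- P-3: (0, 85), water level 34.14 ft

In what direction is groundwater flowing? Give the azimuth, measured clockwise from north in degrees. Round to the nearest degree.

∂h/∂x = (35.31 − 34.63) / (-140 − 0) = -0.004857
∂h/∂y = (34.14 − 34.63) / (85 − 0) = -0.005765
Flow direction (−∇h) has components (+0.004857 E, +0.005765 N).
Azimuth = atan2(E, N) = atan2(+0.004857, +0.005765) = 40.1° ≈ 040°.

040°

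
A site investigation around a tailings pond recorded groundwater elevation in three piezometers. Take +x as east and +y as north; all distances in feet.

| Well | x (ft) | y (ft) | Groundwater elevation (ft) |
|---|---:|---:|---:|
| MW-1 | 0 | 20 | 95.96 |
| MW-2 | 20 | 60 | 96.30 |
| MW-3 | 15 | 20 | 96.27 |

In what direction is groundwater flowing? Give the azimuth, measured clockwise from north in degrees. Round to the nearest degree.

275°

With h = a·x + b·y + c and MW-1 as origin, the differences give:
  20·a + 40·b = +0.34
  15·a + 0·b = +0.31
Eliminate b (×0 and ×40, subtract): -600·a = -12.400 → a = ∂h/∂x = +0.02067
Back-substitute: b = ∂h/∂y = -0.001833.
Flow direction (−∇h) has components (-0.02067 E, +0.001833 N).
Azimuth = atan2(E, N) = atan2(-0.02067, +0.001833) = 275.1° ≈ 275°.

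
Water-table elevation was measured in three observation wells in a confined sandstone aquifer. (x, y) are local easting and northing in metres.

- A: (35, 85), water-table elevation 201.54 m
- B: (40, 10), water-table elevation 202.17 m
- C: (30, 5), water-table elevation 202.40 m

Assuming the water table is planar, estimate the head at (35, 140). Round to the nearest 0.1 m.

201.0 m

Differences from A: to B (Δx, Δy, Δh) = (5, -75, +0.63); to C = (-5, -80, +0.86).
Determinant of the coordinate differences = 5·(-80) − (-5)·(-75) = -775.
∂h/∂x = [(+0.63)·(-80) − (+0.86)·(-75)] / -775 = -0.01819
∂h/∂y = [5·(+0.86) − (-5)·(+0.63)] / -775 = -0.009613
h(35, 140) = 201.54 + (-0.01819)·(0) + (-0.009613)·(55) = 201.54 -0.000 -0.529 = 201.011 m.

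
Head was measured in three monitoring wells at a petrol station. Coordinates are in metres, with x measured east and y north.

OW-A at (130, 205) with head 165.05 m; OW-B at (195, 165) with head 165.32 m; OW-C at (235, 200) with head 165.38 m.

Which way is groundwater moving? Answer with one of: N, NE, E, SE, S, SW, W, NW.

NW

Three-point gradient (reference OW-A): Δ to OW-B = (65, -40, +0.27), Δ to OW-C = (105, -5, +0.33).
∂h/∂x = +0.003058, ∂h/∂y = -0.001781 (det = 3875).
Flow = −∇h = (-0.003058 east, +0.001781 north), which points northwest.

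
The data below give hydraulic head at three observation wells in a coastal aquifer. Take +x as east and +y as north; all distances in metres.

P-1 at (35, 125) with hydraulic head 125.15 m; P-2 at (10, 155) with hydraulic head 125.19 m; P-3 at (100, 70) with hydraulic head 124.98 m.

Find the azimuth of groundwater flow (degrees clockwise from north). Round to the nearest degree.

Differences from P-1: to P-2 (Δx, Δy, Δh) = (-25, 30, +0.04); to P-3 = (65, -55, -0.17).
Solve a·Δx + b·Δy = Δh: det = (-25)·(-55) − 65·30 = -575.
∂h/∂x = [(+0.04)·(-55) − (-0.17)·30] / -575 = -0.005043
∂h/∂y = [(-25)·(-0.17) − 65·(+0.04)] / -575 = -0.002870
Flow direction (−∇h) has components (+0.005043 E, +0.002870 N).
Azimuth = atan2(E, N) = atan2(+0.005043, +0.002870) = 60.4° ≈ 060°.

060°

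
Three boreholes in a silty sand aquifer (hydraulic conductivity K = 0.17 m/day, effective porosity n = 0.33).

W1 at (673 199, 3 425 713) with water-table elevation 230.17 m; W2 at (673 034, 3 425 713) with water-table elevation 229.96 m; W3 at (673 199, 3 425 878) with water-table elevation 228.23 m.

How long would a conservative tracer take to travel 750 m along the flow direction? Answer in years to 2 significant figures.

340 years

∂h/∂x = (229.96 − 230.17) / (673034 − 673199) = +0.001273
∂h/∂y = (228.23 − 230.17) / (3425878 − 3425713) = -0.01176
|∇h| = √(0.001273² + -0.01176²) = 0.01183
Seepage velocity v = K·i/n = 0.17 × 0.01183 / 0.33 = 0.006094 m/day.
t = 750 / 0.006094 = 1.231e+05 days = 337 years.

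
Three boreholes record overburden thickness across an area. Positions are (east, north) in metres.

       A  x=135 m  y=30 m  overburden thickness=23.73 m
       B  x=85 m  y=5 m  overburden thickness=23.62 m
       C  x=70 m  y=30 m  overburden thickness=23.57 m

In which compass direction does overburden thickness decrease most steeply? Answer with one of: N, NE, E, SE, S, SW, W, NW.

With d = a·x + b·y + c and A as origin, the differences give:
  (-50)·a + (-25)·b = -0.11
  (-65)·a + 0·b = -0.16
Eliminate b (×0 and ×(-25), subtract): -1625·a = -4.000 → a = ∂d/∂x = +0.002462
Back-substitute: b = ∂d/∂y = -0.0005231.
Steepest decrease is along −∇f = (-0.002462 E, +0.0005231 N) → west.

W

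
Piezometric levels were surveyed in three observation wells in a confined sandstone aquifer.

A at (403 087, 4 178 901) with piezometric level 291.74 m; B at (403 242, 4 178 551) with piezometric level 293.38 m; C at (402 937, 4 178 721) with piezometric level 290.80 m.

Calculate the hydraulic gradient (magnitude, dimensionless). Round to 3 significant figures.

0.00786

Differences from A: to B (Δx, Δy, Δh) = (155, -350, +1.64); to C = (-150, -180, -0.94).
Solve a·Δx + b·Δy = Δh: det = 155·(-180) − (-150)·(-350) = -80400.
∂h/∂x = [(+1.64)·(-180) − (-0.94)·(-350)] / -80400 = +0.007764
∂h/∂y = [155·(-0.94) − (-150)·(+1.64)] / -80400 = -0.001248
|∇h| = √(0.007764² + -0.001248²) = 0.007864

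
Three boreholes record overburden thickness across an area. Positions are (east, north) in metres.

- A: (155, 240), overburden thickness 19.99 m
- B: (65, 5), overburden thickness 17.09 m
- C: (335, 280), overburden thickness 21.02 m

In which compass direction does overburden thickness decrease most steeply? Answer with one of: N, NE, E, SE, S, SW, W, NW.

S

Taking A as reference: B−A = (-90, -235, -2.90); C−A = (180, 40, +1.03).
Solve a·Δx + b·Δy = Δd: det = (-90)·40 − 180·(-235) = 38700.
∂d/∂x = [(-2.90)·40 − (+1.03)·(-235)] / 38700 = +0.003257
∂d/∂y = [(-90)·(+1.03) − 180·(-2.90)] / 38700 = +0.01109
Steepest decrease is along −∇f = (-0.003257 E, -0.01109 N) → south.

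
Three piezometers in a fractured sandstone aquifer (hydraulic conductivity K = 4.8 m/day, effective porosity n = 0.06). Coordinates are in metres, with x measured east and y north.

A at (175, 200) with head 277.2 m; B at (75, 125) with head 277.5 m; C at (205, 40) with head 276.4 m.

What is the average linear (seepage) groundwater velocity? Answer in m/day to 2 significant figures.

With h = a·x + b·y + c and A as origin, the differences give:
  (-100)·a + (-75)·b = +0.3
  30·a + (-160)·b = -0.8
Eliminate b (×(-160) and ×(-75), subtract): 18250·a = -108.00 → a = ∂h/∂x = -0.005918
Back-substitute: b = ∂h/∂y = +0.003890.
|∇h| = √(-0.005918² + 0.003890²) = 0.007082
Seepage velocity v = K·i/n = 4.8 × 0.007082 / 0.06 = 0.5666 m/day.

0.57 m/day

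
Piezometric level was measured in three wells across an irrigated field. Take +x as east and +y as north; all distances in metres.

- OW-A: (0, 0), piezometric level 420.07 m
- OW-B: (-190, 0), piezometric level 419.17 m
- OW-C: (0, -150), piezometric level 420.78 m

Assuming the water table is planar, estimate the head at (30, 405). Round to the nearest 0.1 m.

418.3 m

∂h/∂x = (419.17 − 420.07) / (-190 − 0) = +0.004737
∂h/∂y = (420.78 − 420.07) / (-150 − 0) = -0.004733
h(30, 405) = 420.07 + (+0.004737)·(30) + (-0.004733)·(405) = 420.07 +0.142 -1.917 = 418.295 m.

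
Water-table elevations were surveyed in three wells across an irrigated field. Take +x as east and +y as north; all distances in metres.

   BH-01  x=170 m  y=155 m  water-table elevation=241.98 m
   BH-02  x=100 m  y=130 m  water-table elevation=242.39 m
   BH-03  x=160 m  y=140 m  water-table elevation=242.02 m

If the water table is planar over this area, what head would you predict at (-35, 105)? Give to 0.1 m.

With h = a·x + b·y + c and BH-01 as origin, the differences give:
  (-70)·a + (-25)·b = +0.41
  (-10)·a + (-15)·b = +0.04
Eliminate b (×(-15) and ×(-25), subtract): 800·a = -5.150 → a = ∂h/∂x = -0.006437
Back-substitute: b = ∂h/∂y = +0.001625.
h(-35, 105) = 241.98 + (-0.006437)·(-205) + (+0.001625)·(-50) = 241.98 +1.320 -0.081 = 243.218 m.

243.2 m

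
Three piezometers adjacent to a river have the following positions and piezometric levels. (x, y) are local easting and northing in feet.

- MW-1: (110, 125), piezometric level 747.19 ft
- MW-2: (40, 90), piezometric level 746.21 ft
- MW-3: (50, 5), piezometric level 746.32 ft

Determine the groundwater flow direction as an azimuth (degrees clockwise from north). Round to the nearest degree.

269°

Differences from MW-1: to MW-2 (Δx, Δy, Δh) = (-70, -35, -0.98); to MW-3 = (-60, -120, -0.87).
Solve a·Δx + b·Δy = Δh: det = (-70)·(-120) − (-60)·(-35) = 6300.
∂h/∂x = [(-0.98)·(-120) − (-0.87)·(-35)] / 6300 = +0.01383
∂h/∂y = [(-70)·(-0.87) − (-60)·(-0.98)] / 6300 = +0.0003333
Flow direction (−∇h) has components (-0.01383 E, -0.0003333 N).
Azimuth = atan2(E, N) = atan2(-0.01383, -0.0003333) = 268.6° ≈ 269°.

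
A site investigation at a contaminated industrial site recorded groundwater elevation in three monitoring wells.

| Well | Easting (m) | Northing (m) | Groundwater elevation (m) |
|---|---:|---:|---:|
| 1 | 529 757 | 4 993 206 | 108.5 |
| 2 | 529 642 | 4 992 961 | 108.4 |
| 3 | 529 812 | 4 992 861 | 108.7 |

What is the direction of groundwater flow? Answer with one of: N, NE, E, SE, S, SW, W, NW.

W

Differences from 1: to 2 (Δx, Δy, Δh) = (-115, -245, -0.1); to 3 = (55, -345, +0.2).
Solve a·Δx + b·Δy = Δh: det = (-115)·(-345) − 55·(-245) = 53150.
∂h/∂x = [(-0.1)·(-345) − (+0.2)·(-245)] / 53150 = +0.001571
∂h/∂y = [(-115)·(+0.2) − 55·(-0.1)] / 53150 = -0.0003293
Flow = −∇h = (-0.001571 east, +0.0003293 north), which points west.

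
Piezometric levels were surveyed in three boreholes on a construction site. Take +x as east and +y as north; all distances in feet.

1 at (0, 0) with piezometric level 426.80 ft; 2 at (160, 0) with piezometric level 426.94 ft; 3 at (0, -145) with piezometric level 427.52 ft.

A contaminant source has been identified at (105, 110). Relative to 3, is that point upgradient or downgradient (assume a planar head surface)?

∂h/∂x = (426.94 − 426.80) / (160 − 0) = +0.0008750
∂h/∂y = (427.52 − 426.80) / (-145 − 0) = -0.004966
Head at (105, 110) = 426.80 + (+0.0008750)·(105) + (-0.004966)·(110) = 426.35 ft.
That is lower than the 427.52 ft at 3, so the point is downgradient.

downgradient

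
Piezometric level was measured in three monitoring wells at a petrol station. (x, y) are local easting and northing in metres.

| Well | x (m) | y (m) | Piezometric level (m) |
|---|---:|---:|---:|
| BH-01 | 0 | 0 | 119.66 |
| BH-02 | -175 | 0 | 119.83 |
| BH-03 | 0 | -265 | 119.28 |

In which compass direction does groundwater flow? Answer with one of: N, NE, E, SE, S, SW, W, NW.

∂h/∂x = (119.83 − 119.66) / (-175 − 0) = -0.0009714
∂h/∂y = (119.28 − 119.66) / (-265 − 0) = +0.001434
Flow = −∇h = (+0.0009714 east, -0.001434 north), which points southeast.

SE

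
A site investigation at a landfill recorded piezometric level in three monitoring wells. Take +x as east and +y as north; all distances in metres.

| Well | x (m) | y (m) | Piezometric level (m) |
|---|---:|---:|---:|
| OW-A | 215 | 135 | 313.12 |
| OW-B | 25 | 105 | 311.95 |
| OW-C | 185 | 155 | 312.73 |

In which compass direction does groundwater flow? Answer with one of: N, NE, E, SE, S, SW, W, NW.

Taking OW-A as reference: OW-B−OW-A = (-190, -30, -1.17); OW-C−OW-A = (-30, 20, -0.39).
Determinant of the coordinate differences = (-190)·20 − (-30)·(-30) = -4700.
∂h/∂x = [(-1.17)·20 − (-0.39)·(-30)] / -4700 = +0.007468
∂h/∂y = [(-190)·(-0.39) − (-30)·(-1.17)] / -4700 = -0.008298
Flow = −∇h = (-0.007468 east, +0.008298 north), which points northwest.

NW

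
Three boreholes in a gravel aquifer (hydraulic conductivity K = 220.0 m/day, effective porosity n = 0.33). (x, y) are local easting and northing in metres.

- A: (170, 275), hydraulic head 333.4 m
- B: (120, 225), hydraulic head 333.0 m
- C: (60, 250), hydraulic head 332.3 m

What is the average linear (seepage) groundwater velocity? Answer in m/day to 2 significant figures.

7.3 m/day

Taking A as reference: B−A = (-50, -50, -0.4); C−A = (-110, -25, -1.1).
Solve a·Δx + b·Δy = Δh: det = (-50)·(-25) − (-110)·(-50) = -4250.
∂h/∂x = [(-0.4)·(-25) − (-1.1)·(-50)] / -4250 = +0.01059
∂h/∂y = [(-50)·(-1.1) − (-110)·(-0.4)] / -4250 = -0.002588
|∇h| = √(0.01059² + -0.002588²) = 0.0109
Seepage velocity v = K·i/n = 220.0 × 0.0109 / 0.33 = 7.267 m/day.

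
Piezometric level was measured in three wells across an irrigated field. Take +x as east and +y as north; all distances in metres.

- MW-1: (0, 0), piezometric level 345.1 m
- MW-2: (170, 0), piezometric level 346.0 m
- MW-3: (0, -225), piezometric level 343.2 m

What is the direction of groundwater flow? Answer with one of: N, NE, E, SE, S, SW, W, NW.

∂h/∂x = (346.0 − 345.1) / (170 − 0) = +0.005294
∂h/∂y = (343.2 − 345.1) / (-225 − 0) = +0.008444
Flow = −∇h = (-0.005294 east, -0.008444 north), which points southwest.

SW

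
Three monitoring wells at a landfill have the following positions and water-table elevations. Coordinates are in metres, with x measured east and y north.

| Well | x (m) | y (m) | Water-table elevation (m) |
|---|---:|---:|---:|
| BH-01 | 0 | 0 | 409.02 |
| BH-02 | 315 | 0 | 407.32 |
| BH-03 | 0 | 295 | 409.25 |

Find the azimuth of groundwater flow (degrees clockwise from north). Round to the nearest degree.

∂h/∂x = (407.32 − 409.02) / (315 − 0) = -0.005397
∂h/∂y = (409.25 − 409.02) / (295 − 0) = +0.0007797
Flow direction (−∇h) has components (+0.005397 E, -0.0007797 N).
Azimuth = atan2(E, N) = atan2(+0.005397, -0.0007797) = 98.2° ≈ 098°.

098°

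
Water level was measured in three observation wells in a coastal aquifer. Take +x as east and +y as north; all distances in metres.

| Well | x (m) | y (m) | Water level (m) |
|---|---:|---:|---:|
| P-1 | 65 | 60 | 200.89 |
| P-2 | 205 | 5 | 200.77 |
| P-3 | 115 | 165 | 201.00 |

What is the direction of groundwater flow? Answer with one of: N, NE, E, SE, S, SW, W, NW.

S

With h = a·x + b·y + c and P-1 as origin, the differences give:
  140·a + (-55)·b = -0.12
  50·a + 105·b = +0.11
Eliminate b (×105 and ×(-55), subtract): 17450·a = -6.550 → a = ∂h/∂x = -0.0003754
Back-substitute: b = ∂h/∂y = +0.001226.
Flow = −∇h = (+0.0003754 east, -0.001226 north), which points south.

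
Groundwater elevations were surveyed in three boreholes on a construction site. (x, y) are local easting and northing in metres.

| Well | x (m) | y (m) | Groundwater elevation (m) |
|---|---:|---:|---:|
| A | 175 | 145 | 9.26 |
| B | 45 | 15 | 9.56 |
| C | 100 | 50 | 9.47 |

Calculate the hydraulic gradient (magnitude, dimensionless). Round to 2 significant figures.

Taking A as reference: B−A = (-130, -130, +0.30); C−A = (-75, -95, +0.21).
Solve a·Δx + b·Δy = Δh: det = (-130)·(-95) − (-75)·(-130) = 2600.
∂h/∂x = [(+0.30)·(-95) − (+0.21)·(-130)] / 2600 = -0.0004615
∂h/∂y = [(-130)·(+0.21) − (-75)·(+0.30)] / 2600 = -0.001846
|∇h| = √(-0.0004615² + -0.001846²) = 0.001903

0.0019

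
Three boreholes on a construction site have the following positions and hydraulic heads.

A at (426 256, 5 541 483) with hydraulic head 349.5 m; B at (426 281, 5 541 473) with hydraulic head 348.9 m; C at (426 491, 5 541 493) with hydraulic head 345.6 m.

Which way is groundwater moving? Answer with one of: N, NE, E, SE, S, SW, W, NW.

Three-point gradient (reference A): Δ to B = (25, -10, -0.6), Δ to C = (235, 10, -3.9).
∂h/∂x = -0.01731, ∂h/∂y = +0.01673 (det = 2600).
Flow = −∇h = (+0.01731 east, -0.01673 north), which points southeast.

SE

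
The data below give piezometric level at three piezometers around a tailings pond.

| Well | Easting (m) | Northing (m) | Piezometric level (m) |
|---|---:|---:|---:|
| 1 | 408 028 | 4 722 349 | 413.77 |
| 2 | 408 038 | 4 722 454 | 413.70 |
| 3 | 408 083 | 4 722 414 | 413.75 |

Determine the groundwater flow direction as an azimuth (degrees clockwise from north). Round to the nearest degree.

326°

Three-point gradient (reference 1): Δ to 2 = (10, 105, -0.07), Δ to 3 = (55, 65, -0.02).
∂h/∂x = +0.0004780, ∂h/∂y = -0.0007122 (det = -5125).
Flow direction (−∇h) has components (-0.0004780 E, +0.0007122 N).
Azimuth = atan2(E, N) = atan2(-0.0004780, +0.0007122) = 326.1° ≈ 326°.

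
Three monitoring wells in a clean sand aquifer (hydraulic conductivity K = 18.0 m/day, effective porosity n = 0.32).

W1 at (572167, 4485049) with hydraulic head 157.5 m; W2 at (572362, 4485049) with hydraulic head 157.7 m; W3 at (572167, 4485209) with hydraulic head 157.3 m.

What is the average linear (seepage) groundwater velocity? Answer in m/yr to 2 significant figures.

∂h/∂x = (157.7 − 157.5) / (572362 − 572167) = +0.001026
∂h/∂y = (157.3 − 157.5) / (4485209 − 4485049) = -0.001250
|∇h| = √(0.001026² + -0.001250²) = 0.001617
Seepage velocity v = K·i/n = 18.0 × 0.001617 / 0.32 = 0.09096 m/day = 33.22 m/yr.

33 m/yr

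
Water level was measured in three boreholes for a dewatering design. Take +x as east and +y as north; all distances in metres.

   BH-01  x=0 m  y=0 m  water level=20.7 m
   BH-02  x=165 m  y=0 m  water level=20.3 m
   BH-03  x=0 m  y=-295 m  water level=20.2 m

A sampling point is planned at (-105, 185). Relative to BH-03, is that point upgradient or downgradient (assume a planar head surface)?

∂h/∂x = (20.3 − 20.7) / (165 − 0) = -0.002424
∂h/∂y = (20.2 − 20.7) / (-295 − 0) = +0.001695
Head at (-105, 185) = 20.7 + (-0.002424)·(-105) + (+0.001695)·(185) = 21.27 m.
That is higher than the 20.2 m at BH-03, so the point is upgradient.

upgradient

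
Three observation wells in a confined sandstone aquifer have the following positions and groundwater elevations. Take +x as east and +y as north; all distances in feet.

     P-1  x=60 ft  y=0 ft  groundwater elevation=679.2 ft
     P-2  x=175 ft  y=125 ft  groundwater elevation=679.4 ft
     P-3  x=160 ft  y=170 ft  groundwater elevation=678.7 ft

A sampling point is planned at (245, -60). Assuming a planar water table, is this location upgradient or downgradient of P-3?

upgradient

Taking P-1 as reference: P-2−P-1 = (115, 125, +0.2); P-3−P-1 = (100, 170, -0.5).
Determinant of the coordinate differences = 115·170 − 100·125 = 7050.
∂h/∂x = [(+0.2)·170 − (-0.5)·125] / 7050 = +0.01369
∂h/∂y = [115·(-0.5) − 100·(+0.2)] / 7050 = -0.01099
Head at (245, -60) = 679.2 + (+0.01369)·(185) + (-0.01099)·(-60) = 682.39 ft.
That is higher than the 678.7 ft at P-3, so the point is upgradient.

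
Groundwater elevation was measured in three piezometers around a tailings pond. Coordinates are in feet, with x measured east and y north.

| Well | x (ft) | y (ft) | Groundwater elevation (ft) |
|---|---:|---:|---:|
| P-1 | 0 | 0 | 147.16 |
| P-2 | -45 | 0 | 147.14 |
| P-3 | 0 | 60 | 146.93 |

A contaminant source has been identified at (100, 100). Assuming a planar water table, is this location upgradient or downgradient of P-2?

downgradient

∂h/∂x = (147.14 − 147.16) / (-45 − 0) = +0.0004444
∂h/∂y = (146.93 − 147.16) / (60 − 0) = -0.003833
Head at (100, 100) = 147.16 + (+0.0004444)·(100) + (-0.003833)·(100) = 146.82 ft.
That is lower than the 147.14 ft at P-2, so the point is downgradient.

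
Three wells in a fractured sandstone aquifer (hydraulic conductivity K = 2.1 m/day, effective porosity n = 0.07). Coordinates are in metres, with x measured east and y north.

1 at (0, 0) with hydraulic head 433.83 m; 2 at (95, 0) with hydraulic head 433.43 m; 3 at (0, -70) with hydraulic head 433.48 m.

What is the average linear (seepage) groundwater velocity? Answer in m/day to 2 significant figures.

∂h/∂x = (433.43 − 433.83) / (95 − 0) = -0.004211
∂h/∂y = (433.48 − 433.83) / (-70 − 0) = +0.005000
|∇h| = √(-0.004211² + 0.005000²) = 0.006537
Seepage velocity v = K·i/n = 2.1 × 0.006537 / 0.07 = 0.1961 m/day.

0.20 m/day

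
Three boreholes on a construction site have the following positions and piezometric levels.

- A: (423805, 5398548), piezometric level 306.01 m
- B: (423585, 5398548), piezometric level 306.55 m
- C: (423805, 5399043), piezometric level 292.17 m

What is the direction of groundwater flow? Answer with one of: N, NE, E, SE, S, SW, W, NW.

∂h/∂x = (306.55 − 306.01) / (423585 − 423805) = -0.002455
∂h/∂y = (292.17 − 306.01) / (5399043 − 5398548) = -0.02796
Flow = −∇h = (+0.002455 east, +0.02796 north), which points north.

N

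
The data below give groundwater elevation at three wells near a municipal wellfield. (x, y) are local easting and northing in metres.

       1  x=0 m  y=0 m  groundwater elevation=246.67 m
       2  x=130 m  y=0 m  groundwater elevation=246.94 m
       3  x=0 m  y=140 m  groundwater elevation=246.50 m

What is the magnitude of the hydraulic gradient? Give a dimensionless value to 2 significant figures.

0.0024

∂h/∂x = (246.94 − 246.67) / (130 − 0) = +0.002077
∂h/∂y = (246.50 − 246.67) / (140 − 0) = -0.001214
|∇h| = √(0.002077² + -0.001214²) = 0.002406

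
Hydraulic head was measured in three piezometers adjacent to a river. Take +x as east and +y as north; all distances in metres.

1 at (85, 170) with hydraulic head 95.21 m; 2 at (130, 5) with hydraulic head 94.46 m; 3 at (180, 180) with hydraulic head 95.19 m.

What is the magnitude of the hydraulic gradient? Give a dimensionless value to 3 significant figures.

0.00441

With h = a·x + b·y + c and 1 as origin, the differences give:
  45·a + (-165)·b = -0.75
  95·a + 10·b = -0.02
Eliminate b (×10 and ×(-165), subtract): 16125·a = -10.800 → a = ∂h/∂x = -0.0006698
Back-substitute: b = ∂h/∂y = +0.004363.
|∇h| = √(-0.0006698² + 0.004363²) = 0.004414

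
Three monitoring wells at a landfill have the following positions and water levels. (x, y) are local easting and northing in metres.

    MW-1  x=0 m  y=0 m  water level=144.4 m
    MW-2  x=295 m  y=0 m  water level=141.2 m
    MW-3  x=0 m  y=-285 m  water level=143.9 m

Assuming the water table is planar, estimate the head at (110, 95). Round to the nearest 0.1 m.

143.4 m

∂h/∂x = (141.2 − 144.4) / (295 − 0) = -0.01085
∂h/∂y = (143.9 − 144.4) / (-285 − 0) = +0.001754
h(110, 95) = 144.4 + (-0.01085)·(110) + (+0.001754)·(95) = 144.4 -1.193 +0.167 = 143.373 m.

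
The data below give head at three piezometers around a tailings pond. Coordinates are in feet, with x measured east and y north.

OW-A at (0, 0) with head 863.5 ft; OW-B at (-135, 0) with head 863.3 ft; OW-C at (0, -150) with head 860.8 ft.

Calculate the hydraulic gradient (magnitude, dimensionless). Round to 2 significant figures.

0.018

∂h/∂x = (863.3 − 863.5) / (-135 − 0) = +0.001481
∂h/∂y = (860.8 − 863.5) / (-150 − 0) = +0.01800
|∇h| = √(0.001481² + 0.01800²) = 0.01806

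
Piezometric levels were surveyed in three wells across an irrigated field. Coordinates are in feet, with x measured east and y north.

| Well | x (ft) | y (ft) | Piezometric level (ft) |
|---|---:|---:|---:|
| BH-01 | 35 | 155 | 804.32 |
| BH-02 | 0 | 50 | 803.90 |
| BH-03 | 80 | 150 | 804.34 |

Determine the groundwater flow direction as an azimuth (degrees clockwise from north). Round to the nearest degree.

Differences from BH-01: to BH-02 (Δx, Δy, Δh) = (-35, -105, -0.42); to BH-03 = (45, -5, +0.02).
Solve a·Δx + b·Δy = Δh: det = (-35)·(-5) − 45·(-105) = 4900.
∂h/∂x = [(-0.42)·(-5) − (+0.02)·(-105)] / 4900 = +0.0008571
∂h/∂y = [(-35)·(+0.02) − 45·(-0.42)] / 4900 = +0.003714
Flow direction (−∇h) has components (-0.0008571 E, -0.003714 N).
Azimuth = atan2(E, N) = atan2(-0.0008571, -0.003714) = 193.0° ≈ 193°.

193°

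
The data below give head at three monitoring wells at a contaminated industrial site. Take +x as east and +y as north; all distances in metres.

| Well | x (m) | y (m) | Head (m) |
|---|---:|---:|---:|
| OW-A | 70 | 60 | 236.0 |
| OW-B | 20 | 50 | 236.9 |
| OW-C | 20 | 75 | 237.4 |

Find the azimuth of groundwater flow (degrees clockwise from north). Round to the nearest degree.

132°

Three-point gradient (reference OW-A): Δ to OW-B = (-50, -10, +0.9), Δ to OW-C = (-50, 15, +1.4).
∂h/∂x = -0.02200, ∂h/∂y = +0.02000 (det = -1250).
Flow direction (−∇h) has components (+0.02200 E, -0.02000 N).
Azimuth = atan2(E, N) = atan2(+0.02200, -0.02000) = 132.3° ≈ 132°.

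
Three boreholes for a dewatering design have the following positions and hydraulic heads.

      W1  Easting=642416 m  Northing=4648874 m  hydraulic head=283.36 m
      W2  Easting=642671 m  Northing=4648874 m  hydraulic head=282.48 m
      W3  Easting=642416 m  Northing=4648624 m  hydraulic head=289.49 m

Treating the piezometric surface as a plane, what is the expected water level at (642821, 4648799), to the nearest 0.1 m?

283.8 m

∂h/∂x = (282.48 − 283.36) / (642671 − 642416) = -0.003451
∂h/∂y = (289.49 − 283.36) / (4648624 − 4648874) = -0.02452
h(642821, 4648799) = 283.36 + (-0.003451)·(405) + (-0.02452)·(-75) = 283.36 -1.398 +1.839 = 283.801 m.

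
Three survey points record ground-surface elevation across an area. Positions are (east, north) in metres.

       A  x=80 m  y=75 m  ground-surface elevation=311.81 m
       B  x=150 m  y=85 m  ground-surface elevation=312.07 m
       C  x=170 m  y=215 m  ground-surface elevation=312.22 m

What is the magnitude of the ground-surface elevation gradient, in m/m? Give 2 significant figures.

Taking A as reference: B−A = (70, 10, +0.26); C−A = (90, 140, +0.41).
Solve a·Δx + b·Δy = Δz: det = 70·140 − 90·10 = 8900.
∂z/∂x = [(+0.26)·140 − (+0.41)·10] / 8900 = +0.003629
∂z/∂y = [70·(+0.41) − 90·(+0.26)] / 8900 = +0.0005955
|∇f| = √(0.003629² + 0.0005955²) = 0.003678 m/m

0.0037 m/m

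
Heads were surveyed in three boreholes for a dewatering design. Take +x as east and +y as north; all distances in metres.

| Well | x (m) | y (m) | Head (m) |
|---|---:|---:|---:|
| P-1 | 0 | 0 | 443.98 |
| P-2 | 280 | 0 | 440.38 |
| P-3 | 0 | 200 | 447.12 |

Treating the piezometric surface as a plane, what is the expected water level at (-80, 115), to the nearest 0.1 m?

∂h/∂x = (440.38 − 443.98) / (280 − 0) = -0.01286
∂h/∂y = (447.12 − 443.98) / (200 − 0) = +0.01570
h(-80, 115) = 443.98 + (-0.01286)·(-80) + (+0.01570)·(115) = 443.98 +1.029 +1.805 = 446.814 m.

446.8 m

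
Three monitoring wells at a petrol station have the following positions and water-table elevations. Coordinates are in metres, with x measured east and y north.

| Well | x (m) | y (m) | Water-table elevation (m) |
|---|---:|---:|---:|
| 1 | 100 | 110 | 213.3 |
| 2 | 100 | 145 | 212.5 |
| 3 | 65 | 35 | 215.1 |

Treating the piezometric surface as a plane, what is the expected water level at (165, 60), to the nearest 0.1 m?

Taking 1 as reference: 2−1 = (0, 35, -0.8); 3−1 = (-35, -75, +1.8).
Determinant of the coordinate differences = 0·(-75) − (-35)·35 = 1225.
∂h/∂x = [(-0.8)·(-75) − (+1.8)·35] / 1225 = -0.002449
∂h/∂y = [0·(+1.8) − (-35)·(-0.8)] / 1225 = -0.02286
h(165, 60) = 213.3 + (-0.002449)·(65) + (-0.02286)·(-50) = 213.3 -0.159 +1.143 = 214.284 m.

214.3 m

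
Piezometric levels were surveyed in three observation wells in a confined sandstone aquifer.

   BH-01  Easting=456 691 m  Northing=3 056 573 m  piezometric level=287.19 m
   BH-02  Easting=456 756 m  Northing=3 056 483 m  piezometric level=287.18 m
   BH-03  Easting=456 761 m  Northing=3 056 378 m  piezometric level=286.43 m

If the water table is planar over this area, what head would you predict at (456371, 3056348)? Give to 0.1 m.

282.1 m

Differences from BH-01: to BH-02 (Δx, Δy, Δh) = (65, -90, -0.01); to BH-03 = (70, -195, -0.76).
Solve a·Δx + b·Δy = Δh: det = 65·(-195) − 70·(-90) = -6375.
∂h/∂x = [(-0.01)·(-195) − (-0.76)·(-90)] / -6375 = +0.01042
∂h/∂y = [65·(-0.76) − 70·(-0.01)] / -6375 = +0.007639
h(456371, 3056348) = 287.19 + (+0.01042)·(-320) + (+0.007639)·(-225) = 287.19 -3.336 -1.719 = 282.136 m.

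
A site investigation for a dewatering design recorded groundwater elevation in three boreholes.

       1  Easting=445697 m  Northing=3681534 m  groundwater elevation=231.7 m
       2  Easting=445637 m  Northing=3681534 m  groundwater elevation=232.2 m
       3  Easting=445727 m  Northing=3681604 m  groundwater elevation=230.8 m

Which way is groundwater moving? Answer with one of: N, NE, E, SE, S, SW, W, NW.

NE

Differences from 1: to 2 (Δx, Δy, Δh) = (-60, 0, +0.5); to 3 = (30, 70, -0.9).
Determinant of the coordinate differences = (-60)·70 − 30·0 = -4200.
∂h/∂x = [(+0.5)·70 − (-0.9)·0] / -4200 = -0.008333
∂h/∂y = [(-60)·(-0.9) − 30·(+0.5)] / -4200 = -0.009286
Flow = −∇h = (+0.008333 east, +0.009286 north), which points northeast.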